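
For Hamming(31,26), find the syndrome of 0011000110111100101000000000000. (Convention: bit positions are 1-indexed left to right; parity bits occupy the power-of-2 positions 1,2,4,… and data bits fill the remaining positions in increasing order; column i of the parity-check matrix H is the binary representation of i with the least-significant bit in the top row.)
Syndrome s = H · r^T (mod 2), r = 0011000110111100101000000000000:
  s[0] = (1010101010101010101010101010101)·(0011000110111100101000000000000) mod 2 = 0+0+1+0+0+0+0+0+1+0+1+0+1+0+0+0+1+0+1+0+0+0+0+0+0+0+0+0+0+0+0 mod 2 = 0
  s[1] = (0110011001100110011001100110011)·(0011000110111100101000000000000) mod 2 = 0+0+1+0+0+0+0+0+0+0+1+0+0+1+0+0+0+0+1+0+0+0+0+0+0+0+0+0+0+0+0 mod 2 = 0
  s[2] = (0001111000011110000111100001111)·(0011000110111100101000000000000) mod 2 = 0+0+0+1+0+0+0+0+0+0+0+1+1+1+0+0+0+0+0+0+0+0+0+0+0+0+0+0+0+0+0 mod 2 = 0
  s[3] = (0000000111111110000000011111111)·(0011000110111100101000000000000) mod 2 = 0+0+0+0+0+0+0+1+1+0+1+1+1+1+0+0+0+0+0+0+0+0+0+0+0+0+0+0+0+0+0 mod 2 = 0
  s[4] = (0000000000000001111111111111111)·(0011000110111100101000000000000) mod 2 = 0+0+0+0+0+0+0+0+0+0+0+0+0+0+0+0+1+0+1+0+0+0+0+0+0+0+0+0+0+0+0 mod 2 = 0
Syndrome = 00000
s = 0: no error detected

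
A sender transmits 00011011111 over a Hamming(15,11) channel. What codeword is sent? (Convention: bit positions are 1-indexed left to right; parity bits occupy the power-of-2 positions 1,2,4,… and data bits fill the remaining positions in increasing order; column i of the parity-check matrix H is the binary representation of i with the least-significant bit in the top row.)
Codeword c = d · G (mod 2), d = 00011011111:
  c[0] = d·G[:,0] = (00011011111)·(11011010101) mod 2 = 0+0+0+1+1+0+1+0+1+0+1 mod 2 = 1
  c[1] = d·G[:,1] = (00011011111)·(10110110011) mod 2 = 0+0+0+1+0+0+1+0+0+1+1 mod 2 = 0
  c[2] = d·G[:,2] = (00011011111)·(10000000000) mod 2 = 0+0+0+0+0+0+0+0+0+0+0 mod 2 = 0
  c[3] = d·G[:,3] = (00011011111)·(01110001111) mod 2 = 0+0+0+1+0+0+0+1+1+1+1 mod 2 = 1
  c[4] = d·G[:,4] = (00011011111)·(01000000000) mod 2 = 0+0+0+0+0+0+0+0+0+0+0 mod 2 = 0
  c[5] = d·G[:,5] = (00011011111)·(00100000000) mod 2 = 0+0+0+0+0+0+0+0+0+0+0 mod 2 = 0
  c[6] = d·G[:,6] = (00011011111)·(00010000000) mod 2 = 0+0+0+1+0+0+0+0+0+0+0 mod 2 = 1
  c[7] = d·G[:,7] = (00011011111)·(00001111111) mod 2 = 0+0+0+0+1+0+1+1+1+1+1 mod 2 = 0
  c[8] = d·G[:,8] = (00011011111)·(00001000000) mod 2 = 0+0+0+0+1+0+0+0+0+0+0 mod 2 = 1
  c[9] = d·G[:,9] = (00011011111)·(00000100000) mod 2 = 0+0+0+0+0+0+0+0+0+0+0 mod 2 = 0
  c[10] = d·G[:,10] = (00011011111)·(00000010000) mod 2 = 0+0+0+0+0+0+1+0+0+0+0 mod 2 = 1
  c[11] = d·G[:,11] = (00011011111)·(00000001000) mod 2 = 0+0+0+0+0+0+0+1+0+0+0 mod 2 = 1
  c[12] = d·G[:,12] = (00011011111)·(00000000100) mod 2 = 0+0+0+0+0+0+0+0+1+0+0 mod 2 = 1
  c[13] = d·G[:,13] = (00011011111)·(00000000010) mod 2 = 0+0+0+0+0+0+0+0+0+1+0 mod 2 = 1
  c[14] = d·G[:,14] = (00011011111)·(00000000001) mod 2 = 0+0+0+0+0+0+0+0+0+0+1 mod 2 = 1
Codeword = 100100101011111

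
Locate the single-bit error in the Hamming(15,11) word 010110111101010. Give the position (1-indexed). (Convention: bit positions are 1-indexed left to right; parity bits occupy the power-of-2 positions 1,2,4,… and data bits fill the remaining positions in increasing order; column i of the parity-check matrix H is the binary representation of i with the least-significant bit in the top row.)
Syndrome s = H · r^T (mod 2), r = 010110111101010:
  s[0] = (101010101010101)·(010110111101010) mod 2 = 0+0+0+0+1+0+1+0+1+0+0+0+0+0+0 mod 2 = 1
  s[1] = (011001100110011)·(010110111101010) mod 2 = 0+1+0+0+0+0+1+0+0+1+0+0+0+1+0 mod 2 = 0
  s[2] = (000111100001111)·(010110111101010) mod 2 = 0+0+0+1+1+0+1+0+0+0+0+1+0+1+0 mod 2 = 1
  s[3] = (000000011111111)·(010110111101010) mod 2 = 0+0+0+0+0+0+0+1+1+1+0+1+0+1+0 mod 2 = 1
Syndrome = 1011
Column i of H is the binary representation of i, so the syndrome is the binary index of the flipped bit.
Read s = 1011 with s[0] as LSB: 1·2^0 + 0·2^1 + 1·2^2 + 1·2^3 = 13.
Error is at bit position 13.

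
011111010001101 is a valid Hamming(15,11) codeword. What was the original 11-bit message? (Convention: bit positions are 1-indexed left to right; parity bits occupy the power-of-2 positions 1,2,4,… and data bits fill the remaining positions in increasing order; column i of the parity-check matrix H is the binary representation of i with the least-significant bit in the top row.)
Parity bits occupy power-of-2 positions; data bits are at positions {3,5,6,7,9,10,11,12,13,14,15} (1-indexed).
Extract: c[3]=1 c[5]=1 c[6]=1 c[7]=0 c[9]=0 c[10]=0 c[11]=0 c[12]=1 c[13]=1 c[14]=0 c[15]=1
Data = 11100001101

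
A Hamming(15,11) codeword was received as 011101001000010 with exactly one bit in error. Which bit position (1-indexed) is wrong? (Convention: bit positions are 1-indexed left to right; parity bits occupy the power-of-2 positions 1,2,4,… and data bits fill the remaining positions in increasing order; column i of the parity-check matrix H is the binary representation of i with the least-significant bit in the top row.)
Syndrome s = H · r^T (mod 2), r = 011101001000010:
  s[0] = (101010101010101)·(011101001000010) mod 2 = 0+0+1+0+0+0+0+0+1+0+0+0+0+0+0 mod 2 = 0
  s[1] = (011001100110011)·(011101001000010) mod 2 = 0+1+1+0+0+1+0+0+0+0+0+0+0+1+0 mod 2 = 0
  s[2] = (000111100001111)·(011101001000010) mod 2 = 0+0+0+1+0+1+0+0+0+0+0+0+0+1+0 mod 2 = 1
  s[3] = (000000011111111)·(011101001000010) mod 2 = 0+0+0+0+0+0+0+0+1+0+0+0+0+1+0 mod 2 = 0
Syndrome = 0010
Column i of H is the binary representation of i, so the syndrome is the binary index of the flipped bit.
Read s = 0010 with s[0] as LSB: 0·2^0 + 0·2^1 + 1·2^2 + 0·2^3 = 4.
Error is at bit position 4.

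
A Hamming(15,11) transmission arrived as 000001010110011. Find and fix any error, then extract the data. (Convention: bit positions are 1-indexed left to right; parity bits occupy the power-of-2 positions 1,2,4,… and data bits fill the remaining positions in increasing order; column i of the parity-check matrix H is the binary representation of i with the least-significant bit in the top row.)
Syndrome s = H · r^T (mod 2), r = 000001010110011:
  s[0] = (101010101010101)·(000001010110011) mod 2 = 0+0+0+0+0+0+0+0+0+0+1+0+0+0+1 mod 2 = 0
  s[1] = (011001100110011)·(000001010110011) mod 2 = 0+0+0+0+0+1+0+0+0+1+1+0+0+1+1 mod 2 = 1
  s[2] = (000111100001111)·(000001010110011) mod 2 = 0+0+0+0+0+1+0+0+0+0+0+0+0+1+1 mod 2 = 1
  s[3] = (000000011111111)·(000001010110011) mod 2 = 0+0+0+0+0+0+0+1+0+1+1+0+0+1+1 mod 2 = 1
Syndrome = 0111
Column 14 of H equals this syndrome → error at bit 14 (1-indexed).
Flip bit 14: 000001010110011 → 000001010110001
Extract data bits at positions {3,5,6,7,9,10,11,12,13,14,15}: 00100110001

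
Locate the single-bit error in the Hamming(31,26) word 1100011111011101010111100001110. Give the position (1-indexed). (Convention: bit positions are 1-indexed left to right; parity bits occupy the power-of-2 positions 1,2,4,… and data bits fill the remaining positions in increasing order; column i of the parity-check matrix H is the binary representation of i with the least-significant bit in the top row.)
Syndrome s = H · r^T (mod 2), r = 1100011111011101010111100001110:
  s[0] = (1010101010101010101010101010101)·(1100011111011101010111100001110) mod 2 = 1+0+0+0+0+0+1+0+1+0+0+0+1+0+0+0+0+0+0+0+1+0+1+0+0+0+0+0+1+0+0 mod 2 = 1
  s[1] = (0110011001100110011001100110011)·(1100011111011101010111100001110) mod 2 = 0+1+0+0+0+1+1+0+0+1+0+0+0+1+0+0+0+1+0+0+0+1+1+0+0+0+0+0+0+1+0 mod 2 = 1
  s[2] = (0001111000011110000111100001111)·(1100011111011101010111100001110) mod 2 = 0+0+0+0+0+1+1+0+0+0+0+1+1+1+0+0+0+0+0+1+1+1+1+0+0+0+0+1+1+1+0 mod 2 = 0
  s[3] = (0000000111111110000000011111111)·(1100011111011101010111100001110) mod 2 = 0+0+0+0+0+0+0+1+1+1+0+1+1+1+0+0+0+0+0+0+0+0+0+0+0+0+0+1+1+1+0 mod 2 = 1
  s[4] = (0000000000000001111111111111111)·(1100011111011101010111100001110) mod 2 = 0+0+0+0+0+0+0+0+0+0+0+0+0+0+0+1+0+1+0+1+1+1+1+0+0+0+0+1+1+1+0 mod 2 = 1
Syndrome = 11011
Column i of H is the binary representation of i, so the syndrome is the binary index of the flipped bit.
Read s = 11011 with s[0] as LSB: 1·2^0 + 1·2^1 + 0·2^2 + 1·2^3 + 1·2^4 = 27.
Error is at bit position 27.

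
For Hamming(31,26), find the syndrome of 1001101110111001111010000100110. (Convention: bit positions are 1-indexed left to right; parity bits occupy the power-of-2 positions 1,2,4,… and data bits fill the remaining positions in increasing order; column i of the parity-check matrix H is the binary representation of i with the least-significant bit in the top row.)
Syndrome s = H · r^T (mod 2), r = 1001101110111001111010000100110:
  s[0] = (1010101010101010101010101010101)·(1001101110111001111010000100110) mod 2 = 1+0+0+0+1+0+1+0+1+0+1+0+1+0+0+0+1+0+1+0+1+0+0+0+0+0+0+0+1+0+0 mod 2 = 0
  s[1] = (0110011001100110011001100110011)·(1001101110111001111010000100110) mod 2 = 0+0+0+0+0+0+1+0+0+0+1+0+0+0+0+0+0+1+1+0+0+0+0+0+0+1+0+0+0+1+0 mod 2 = 0
  s[2] = (0001111000011110000111100001111)·(1001101110111001111010000100110) mod 2 = 0+0+0+1+1+0+1+0+0+0+0+1+1+0+0+0+0+0+0+0+1+0+0+0+0+0+0+0+1+1+0 mod 2 = 0
  s[3] = (0000000111111110000000011111111)·(1001101110111001111010000100110) mod 2 = 0+0+0+0+0+0+0+1+1+0+1+1+1+0+0+0+0+0+0+0+0+0+0+0+0+1+0+0+1+1+0 mod 2 = 0
  s[4] = (0000000000000001111111111111111)·(1001101110111001111010000100110) mod 2 = 0+0+0+0+0+0+0+0+0+0+0+0+0+0+0+1+1+1+1+0+1+0+0+0+0+1+0+0+1+1+0 mod 2 = 0
Syndrome = 00000
s = 0: no error detected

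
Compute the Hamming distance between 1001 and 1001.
XOR = 0000, count of 1s = 0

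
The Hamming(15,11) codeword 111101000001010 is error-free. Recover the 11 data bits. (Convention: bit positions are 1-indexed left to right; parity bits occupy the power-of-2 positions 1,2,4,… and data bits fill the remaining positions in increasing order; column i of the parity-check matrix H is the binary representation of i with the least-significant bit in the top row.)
Parity bits occupy power-of-2 positions; data bits are at positions {3,5,6,7,9,10,11,12,13,14,15} (1-indexed).
Extract: c[3]=1 c[5]=0 c[6]=1 c[7]=0 c[9]=0 c[10]=0 c[11]=0 c[12]=1 c[13]=0 c[14]=1 c[15]=0
Data = 10100001010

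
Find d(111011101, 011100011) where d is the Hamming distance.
XOR = 100111110, count of 1s = 6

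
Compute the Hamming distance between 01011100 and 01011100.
XOR = 00000000, count of 1s = 0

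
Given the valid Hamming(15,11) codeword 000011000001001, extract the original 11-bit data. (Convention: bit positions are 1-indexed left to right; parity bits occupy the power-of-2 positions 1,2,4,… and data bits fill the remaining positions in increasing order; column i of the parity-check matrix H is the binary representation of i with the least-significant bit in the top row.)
Parity bits occupy power-of-2 positions; data bits are at positions {3,5,6,7,9,10,11,12,13,14,15} (1-indexed).
Extract: c[3]=0 c[5]=1 c[6]=1 c[7]=0 c[9]=0 c[10]=0 c[11]=0 c[12]=1 c[13]=0 c[14]=0 c[15]=1
Data = 01100001001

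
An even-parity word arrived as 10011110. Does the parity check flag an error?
Sum of received bits: 1+0+0+1+1+1+1+0 = 5; 5 mod 2 = 1. Result is 1 ≠ 0 → error detected.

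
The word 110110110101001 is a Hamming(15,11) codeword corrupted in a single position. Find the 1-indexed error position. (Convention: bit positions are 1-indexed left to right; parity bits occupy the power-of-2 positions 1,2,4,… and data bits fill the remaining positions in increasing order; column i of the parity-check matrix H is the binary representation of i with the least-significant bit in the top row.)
Syndrome s = H · r^T (mod 2), r = 110110110101001:
  s[0] = (101010101010101)·(110110110101001) mod 2 = 1+0+0+0+1+0+1+0+0+0+0+0+0+0+1 mod 2 = 0
  s[1] = (011001100110011)·(110110110101001) mod 2 = 0+1+0+0+0+0+1+0+0+1+0+0+0+0+1 mod 2 = 0
  s[2] = (000111100001111)·(110110110101001) mod 2 = 0+0+0+1+1+0+1+0+0+0+0+1+0+0+1 mod 2 = 1
  s[3] = (000000011111111)·(110110110101001) mod 2 = 0+0+0+0+0+0+0+1+0+1+0+1+0+0+1 mod 2 = 0
Syndrome = 0010
Column i of H is the binary representation of i, so the syndrome is the binary index of the flipped bit.
Read s = 0010 with s[0] as LSB: 0·2^0 + 0·2^1 + 1·2^2 + 0·2^3 = 4.
Error is at bit position 4.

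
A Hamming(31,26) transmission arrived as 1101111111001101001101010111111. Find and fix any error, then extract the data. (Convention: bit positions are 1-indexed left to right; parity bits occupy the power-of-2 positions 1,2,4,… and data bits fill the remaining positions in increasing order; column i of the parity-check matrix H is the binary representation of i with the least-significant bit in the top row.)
Syndrome s = H · r^T (mod 2), r = 1101111111001101001101010111111:
  s[0] = (1010101010101010101010101010101)·(1101111111001101001101010111111) mod 2 = 1+0+0+0+1+0+1+0+1+0+0+0+1+0+0+0+0+0+1+0+0+0+0+0+0+0+1+0+1+0+1 mod 2 = 1
  s[1] = (0110011001100110011001100110011)·(1101111111001101001101010111111) mod 2 = 0+1+0+0+0+1+1+0+0+1+0+0+0+1+0+0+0+0+1+0+0+1+0+0+0+1+1+0+0+1+1 mod 2 = 1
  s[2] = (0001111000011110000111100001111)·(1101111111001101001101010111111) mod 2 = 0+0+0+1+1+1+1+0+0+0+0+0+1+1+0+0+0+0+0+1+0+1+0+0+0+0+0+1+1+1+1 mod 2 = 0
  s[3] = (0000000111111110000000011111111)·(1101111111001101001101010111111) mod 2 = 0+0+0+0+0+0+0+1+1+1+0+0+1+1+0+0+0+0+0+0+0+0+0+1+0+1+1+1+1+1+1 mod 2 = 0
  s[4] = (0000000000000001111111111111111)·(1101111111001101001101010111111) mod 2 = 0+0+0+0+0+0+0+0+0+0+0+0+0+0+0+1+0+0+1+1+0+1+0+1+0+1+1+1+1+1+1 mod 2 = 1
Syndrome = 11001
Column 19 of H equals this syndrome → error at bit 19 (1-indexed).
Flip bit 19: 1101111111001101001101010111111 → 1101111111001101000101010111111
Extract data bits at positions {3,5,6,7,9,10,11,12,13,14,15,17,18,19,20,21,22,23,24,25,26,27,28,29,30,31}: 01111100110000101010111111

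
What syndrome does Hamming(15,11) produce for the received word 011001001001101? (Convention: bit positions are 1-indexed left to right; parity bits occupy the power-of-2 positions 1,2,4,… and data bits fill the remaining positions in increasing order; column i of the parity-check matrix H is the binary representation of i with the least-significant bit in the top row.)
Syndrome s = H · r^T (mod 2), r = 011001001001101:
  s[0] = (101010101010101)·(011001001001101) mod 2 = 0+0+1+0+0+0+0+0+1+0+0+0+1+0+1 mod 2 = 0
  s[1] = (011001100110011)·(011001001001101) mod 2 = 0+1+1+0+0+1+0+0+0+0+0+0+0+0+1 mod 2 = 0
  s[2] = (000111100001111)·(011001001001101) mod 2 = 0+0+0+0+0+1+0+0+0+0+0+1+1+0+1 mod 2 = 0
  s[3] = (000000011111111)·(011001001001101) mod 2 = 0+0+0+0+0+0+0+0+1+0+0+1+1+0+1 mod 2 = 0
Syndrome = 0000
s = 0: no error detected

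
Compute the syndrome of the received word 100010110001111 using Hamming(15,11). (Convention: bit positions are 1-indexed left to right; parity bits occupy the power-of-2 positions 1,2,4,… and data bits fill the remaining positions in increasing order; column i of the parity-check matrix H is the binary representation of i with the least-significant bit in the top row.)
Syndrome s = H · r^T (mod 2), r = 100010110001111:
  s[0] = (101010101010101)·(100010110001111) mod 2 = 1+0+0+0+1+0+1+0+0+0+0+0+1+0+1 mod 2 = 1
  s[1] = (011001100110011)·(100010110001111) mod 2 = 0+0+0+0+0+0+1+0+0+0+0+0+0+1+1 mod 2 = 1
  s[2] = (000111100001111)·(100010110001111) mod 2 = 0+0+0+0+1+0+1+0+0+0+0+1+1+1+1 mod 2 = 0
  s[3] = (000000011111111)·(100010110001111) mod 2 = 0+0+0+0+0+0+0+1+0+0+0+1+1+1+1 mod 2 = 1
Syndrome = 1101
Non-zero syndrome: error at position 11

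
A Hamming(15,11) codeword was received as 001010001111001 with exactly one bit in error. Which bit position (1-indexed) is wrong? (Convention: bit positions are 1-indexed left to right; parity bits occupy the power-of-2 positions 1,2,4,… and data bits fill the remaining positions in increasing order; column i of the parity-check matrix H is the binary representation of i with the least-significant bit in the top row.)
Syndrome s = H · r^T (mod 2), r = 001010001111001:
  s[0] = (101010101010101)·(001010001111001) mod 2 = 0+0+1+0+1+0+0+0+1+0+1+0+0+0+1 mod 2 = 1
  s[1] = (011001100110011)·(001010001111001) mod 2 = 0+0+1+0+0+0+0+0+0+1+1+0+0+0+1 mod 2 = 0
  s[2] = (000111100001111)·(001010001111001) mod 2 = 0+0+0+0+1+0+0+0+0+0+0+1+0+0+1 mod 2 = 1
  s[3] = (000000011111111)·(001010001111001) mod 2 = 0+0+0+0+0+0+0+0+1+1+1+1+0+0+1 mod 2 = 1
Syndrome = 1011
Column i of H is the binary representation of i, so the syndrome is the binary index of the flipped bit.
Read s = 1011 with s[0] as LSB: 1·2^0 + 0·2^1 + 1·2^2 + 1·2^3 = 13.
Error is at bit position 13.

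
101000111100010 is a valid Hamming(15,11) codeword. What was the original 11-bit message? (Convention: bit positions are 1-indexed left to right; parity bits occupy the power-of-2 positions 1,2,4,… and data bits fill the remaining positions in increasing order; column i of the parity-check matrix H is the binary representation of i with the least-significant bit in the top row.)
Parity bits occupy power-of-2 positions; data bits are at positions {3,5,6,7,9,10,11,12,13,14,15} (1-indexed).
Extract: c[3]=1 c[5]=0 c[6]=0 c[7]=1 c[9]=1 c[10]=1 c[11]=0 c[12]=0 c[13]=0 c[14]=1 c[15]=0
Data = 10011100010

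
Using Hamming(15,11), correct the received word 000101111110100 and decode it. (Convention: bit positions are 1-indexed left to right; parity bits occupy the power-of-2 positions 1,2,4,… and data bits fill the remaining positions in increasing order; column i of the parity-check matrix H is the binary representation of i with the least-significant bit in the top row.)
Syndrome s = H · r^T (mod 2), r = 000101111110100:
  s[0] = (101010101010101)·(000101111110100) mod 2 = 0+0+0+0+0+0+1+0+1+0+1+0+1+0+0 mod 2 = 0
  s[1] = (011001100110011)·(000101111110100) mod 2 = 0+0+0+0+0+1+1+0+0+1+1+0+0+0+0 mod 2 = 0
  s[2] = (000111100001111)·(000101111110100) mod 2 = 0+0+0+1+0+1+1+0+0+0+0+0+1+0+0 mod 2 = 0
  s[3] = (000000011111111)·(000101111110100) mod 2 = 0+0+0+0+0+0+0+1+1+1+1+0+1+0+0 mod 2 = 1
Syndrome = 0001
Column 8 of H equals this syndrome → error at bit 8 (1-indexed).
Flip bit 8: 000101111110100 → 000101101110100
Extract data bits at positions {3,5,6,7,9,10,11,12,13,14,15}: 00111110100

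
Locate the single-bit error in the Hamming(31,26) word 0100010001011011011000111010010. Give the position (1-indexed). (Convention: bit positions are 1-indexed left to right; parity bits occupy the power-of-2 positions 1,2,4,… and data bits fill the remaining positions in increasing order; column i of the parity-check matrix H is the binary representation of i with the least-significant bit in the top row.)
Syndrome s = H · r^T (mod 2), r = 0100010001011011011000111010010:
  s[0] = (1010101010101010101010101010101)·(0100010001011011011000111010010) mod 2 = 0+0+0+0+0+0+0+0+0+0+0+0+1+0+1+0+0+0+1+0+0+0+1+0+1+0+1+0+0+0+0 mod 2 = 0
  s[1] = (0110011001100110011001100110011)·(0100010001011011011000111010010) mod 2 = 0+1+0+0+0+1+0+0+0+1+0+0+0+0+1+0+0+1+1+0+0+0+1+0+0+0+1+0+0+1+0 mod 2 = 1
  s[2] = (0001111000011110000111100001111)·(0100010001011011011000111010010) mod 2 = 0+0+0+0+0+1+0+0+0+0+0+1+1+0+1+0+0+0+0+0+0+0+1+0+0+0+0+0+0+1+0 mod 2 = 0
  s[3] = (0000000111111110000000011111111)·(0100010001011011011000111010010) mod 2 = 0+0+0+0+0+0+0+0+0+1+0+1+1+0+1+0+0+0+0+0+0+0+0+1+1+0+1+0+0+1+0 mod 2 = 0
  s[4] = (0000000000000001111111111111111)·(0100010001011011011000111010010) mod 2 = 0+0+0+0+0+0+0+0+0+0+0+0+0+0+0+1+0+1+1+0+0+0+1+1+1+0+1+0+0+1+0 mod 2 = 0
Syndrome = 01000
Column i of H is the binary representation of i, so the syndrome is the binary index of the flipped bit.
Read s = 01000 with s[0] as LSB: 0·2^0 + 1·2^1 + 0·2^2 + 0·2^3 + 0·2^4 = 2.
Error is at bit position 2.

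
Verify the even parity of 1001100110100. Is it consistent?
Sum of all bits: 1+0+0+1+1+0+0+1+1+0+1+0+0 = 6; 6 mod 2 = 0. Result is 0 → valid parity.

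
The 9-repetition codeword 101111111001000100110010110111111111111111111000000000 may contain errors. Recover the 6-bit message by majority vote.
Split into 9-bit blocks and majority-vote each:
  block 1 = 101111111: 8 ones, 1 zeros → 1
  block 2 = 001000100: 2 ones, 7 zeros → 0
  block 3 = 110010110: 5 ones, 4 zeros → 1
  block 4 = 111111111: 9 ones, 0 zeros → 1
  block 5 = 111111111: 9 ones, 0 zeros → 1
  block 6 = 000000000: 0 ones, 9 zeros → 0
Decoded = 101110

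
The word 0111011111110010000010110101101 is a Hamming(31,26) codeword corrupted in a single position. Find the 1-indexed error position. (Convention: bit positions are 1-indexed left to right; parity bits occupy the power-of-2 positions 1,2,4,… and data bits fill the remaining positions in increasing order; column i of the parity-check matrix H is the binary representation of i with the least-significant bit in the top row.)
Syndrome s = H · r^T (mod 2), r = 0111011111110010000010110101101:
  s[0] = (1010101010101010101010101010101)·(0111011111110010000010110101101) mod 2 = 0+0+1+0+0+0+1+0+1+0+1+0+0+0+1+0+0+0+0+0+1+0+1+0+0+0+0+0+1+0+1 mod 2 = 1
  s[1] = (0110011001100110011001100110011)·(0111011111110010000010110101101) mod 2 = 0+1+1+0+0+1+1+0+0+1+1+0+0+0+1+0+0+0+0+0+0+0+1+0+0+1+0+0+0+0+1 mod 2 = 0
  s[2] = (0001111000011110000111100001111)·(0111011111110010000010110101101) mod 2 = 0+0+0+1+0+1+1+0+0+0+0+1+0+0+1+0+0+0+0+0+1+0+1+0+0+0+0+1+1+0+1 mod 2 = 0
  s[3] = (0000000111111110000000011111111)·(0111011111110010000010110101101) mod 2 = 0+0+0+0+0+0+0+1+1+1+1+1+0+0+1+0+0+0+0+0+0+0+0+1+0+1+0+1+1+0+1 mod 2 = 1
  s[4] = (0000000000000001111111111111111)·(0111011111110010000010110101101) mod 2 = 0+0+0+0+0+0+0+0+0+0+0+0+0+0+0+0+0+0+0+0+1+0+1+1+0+1+0+1+1+0+1 mod 2 = 1
Syndrome = 10011
Column i of H is the binary representation of i, so the syndrome is the binary index of the flipped bit.
Read s = 10011 with s[0] as LSB: 1·2^0 + 0·2^1 + 0·2^2 + 1·2^3 + 1·2^4 = 25.
Error is at bit position 25.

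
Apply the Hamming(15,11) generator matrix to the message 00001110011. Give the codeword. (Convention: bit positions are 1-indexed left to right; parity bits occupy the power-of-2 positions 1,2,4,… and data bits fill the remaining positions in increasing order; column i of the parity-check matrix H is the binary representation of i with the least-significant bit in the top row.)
Codeword c = d · G (mod 2), d = 00001110011:
  c[0] = d·G[:,0] = (00001110011)·(11011010101) mod 2 = 0+0+0+0+1+0+1+0+0+0+1 mod 2 = 1
  c[1] = d·G[:,1] = (00001110011)·(10110110011) mod 2 = 0+0+0+0+0+1+1+0+0+1+1 mod 2 = 0
  c[2] = d·G[:,2] = (00001110011)·(10000000000) mod 2 = 0+0+0+0+0+0+0+0+0+0+0 mod 2 = 0
  c[3] = d·G[:,3] = (00001110011)·(01110001111) mod 2 = 0+0+0+0+0+0+0+0+0+1+1 mod 2 = 0
  c[4] = d·G[:,4] = (00001110011)·(01000000000) mod 2 = 0+0+0+0+0+0+0+0+0+0+0 mod 2 = 0
  c[5] = d·G[:,5] = (00001110011)·(00100000000) mod 2 = 0+0+0+0+0+0+0+0+0+0+0 mod 2 = 0
  c[6] = d·G[:,6] = (00001110011)·(00010000000) mod 2 = 0+0+0+0+0+0+0+0+0+0+0 mod 2 = 0
  c[7] = d·G[:,7] = (00001110011)·(00001111111) mod 2 = 0+0+0+0+1+1+1+0+0+1+1 mod 2 = 1
  c[8] = d·G[:,8] = (00001110011)·(00001000000) mod 2 = 0+0+0+0+1+0+0+0+0+0+0 mod 2 = 1
  c[9] = d·G[:,9] = (00001110011)·(00000100000) mod 2 = 0+0+0+0+0+1+0+0+0+0+0 mod 2 = 1
  c[10] = d·G[:,10] = (00001110011)·(00000010000) mod 2 = 0+0+0+0+0+0+1+0+0+0+0 mod 2 = 1
  c[11] = d·G[:,11] = (00001110011)·(00000001000) mod 2 = 0+0+0+0+0+0+0+0+0+0+0 mod 2 = 0
  c[12] = d·G[:,12] = (00001110011)·(00000000100) mod 2 = 0+0+0+0+0+0+0+0+0+0+0 mod 2 = 0
  c[13] = d·G[:,13] = (00001110011)·(00000000010) mod 2 = 0+0+0+0+0+0+0+0+0+1+0 mod 2 = 1
  c[14] = d·G[:,14] = (00001110011)·(00000000001) mod 2 = 0+0+0+0+0+0+0+0+0+0+1 mod 2 = 1
Codeword = 100000011110011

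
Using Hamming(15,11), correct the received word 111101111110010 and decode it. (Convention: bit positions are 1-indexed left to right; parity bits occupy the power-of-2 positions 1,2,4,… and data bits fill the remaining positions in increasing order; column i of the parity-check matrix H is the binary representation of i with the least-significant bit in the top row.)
Syndrome s = H · r^T (mod 2), r = 111101111110010:
  s[0] = (101010101010101)·(111101111110010) mod 2 = 1+0+1+0+0+0+1+0+1+0+1+0+0+0+0 mod 2 = 1
  s[1] = (011001100110011)·(111101111110010) mod 2 = 0+1+1+0+0+1+1+0+0+1+1+0+0+1+0 mod 2 = 1
  s[2] = (000111100001111)·(111101111110010) mod 2 = 0+0+0+1+0+1+1+0+0+0+0+0+0+1+0 mod 2 = 0
  s[3] = (000000011111111)·(111101111110010) mod 2 = 0+0+0+0+0+0+0+1+1+1+1+0+0+1+0 mod 2 = 1
Syndrome = 1101
Column 11 of H equals this syndrome → error at bit 11 (1-indexed).
Flip bit 11: 111101111110010 → 111101111100010
Extract data bits at positions {3,5,6,7,9,10,11,12,13,14,15}: 10111100010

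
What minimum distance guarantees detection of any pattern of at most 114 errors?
Detecting e errors requires d_min ≥ e + 1 = 114 + 1 = 115.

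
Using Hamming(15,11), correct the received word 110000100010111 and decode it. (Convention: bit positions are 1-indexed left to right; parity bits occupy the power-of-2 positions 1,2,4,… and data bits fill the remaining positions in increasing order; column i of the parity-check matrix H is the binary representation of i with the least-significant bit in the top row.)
Syndrome s = H · r^T (mod 2), r = 110000100010111:
  s[0] = (101010101010101)·(110000100010111) mod 2 = 1+0+0+0+0+0+1+0+0+0+1+0+1+0+1 mod 2 = 1
  s[1] = (011001100110011)·(110000100010111) mod 2 = 0+1+0+0+0+0+1+0+0+0+1+0+0+1+1 mod 2 = 1
  s[2] = (000111100001111)·(110000100010111) mod 2 = 0+0+0+0+0+0+1+0+0+0+0+0+1+1+1 mod 2 = 0
  s[3] = (000000011111111)·(110000100010111) mod 2 = 0+0+0+0+0+0+0+0+0+0+1+0+1+1+1 mod 2 = 0
Syndrome = 1100
Column 3 of H equals this syndrome → error at bit 3 (1-indexed).
Flip bit 3: 110000100010111 → 111000100010111
Extract data bits at positions {3,5,6,7,9,10,11,12,13,14,15}: 10010010111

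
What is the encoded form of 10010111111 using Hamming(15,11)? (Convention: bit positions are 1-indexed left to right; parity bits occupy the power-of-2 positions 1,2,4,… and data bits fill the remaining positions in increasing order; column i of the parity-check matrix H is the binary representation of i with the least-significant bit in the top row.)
Codeword c = d · G (mod 2), d = 10010111111:
  c[0] = d·G[:,0] = (10010111111)·(11011010101) mod 2 = 1+0+0+1+0+0+1+0+1+0+1 mod 2 = 1
  c[1] = d·G[:,1] = (10010111111)·(10110110011) mod 2 = 1+0+0+1+0+1+1+0+0+1+1 mod 2 = 0
  c[2] = d·G[:,2] = (10010111111)·(10000000000) mod 2 = 1+0+0+0+0+0+0+0+0+0+0 mod 2 = 1
  c[3] = d·G[:,3] = (10010111111)·(01110001111) mod 2 = 0+0+0+1+0+0+0+1+1+1+1 mod 2 = 1
  c[4] = d·G[:,4] = (10010111111)·(01000000000) mod 2 = 0+0+0+0+0+0+0+0+0+0+0 mod 2 = 0
  c[5] = d·G[:,5] = (10010111111)·(00100000000) mod 2 = 0+0+0+0+0+0+0+0+0+0+0 mod 2 = 0
  c[6] = d·G[:,6] = (10010111111)·(00010000000) mod 2 = 0+0+0+1+0+0+0+0+0+0+0 mod 2 = 1
  c[7] = d·G[:,7] = (10010111111)·(00001111111) mod 2 = 0+0+0+0+0+1+1+1+1+1+1 mod 2 = 0
  c[8] = d·G[:,8] = (10010111111)·(00001000000) mod 2 = 0+0+0+0+0+0+0+0+0+0+0 mod 2 = 0
  c[9] = d·G[:,9] = (10010111111)·(00000100000) mod 2 = 0+0+0+0+0+1+0+0+0+0+0 mod 2 = 1
  c[10] = d·G[:,10] = (10010111111)·(00000010000) mod 2 = 0+0+0+0+0+0+1+0+0+0+0 mod 2 = 1
  c[11] = d·G[:,11] = (10010111111)·(00000001000) mod 2 = 0+0+0+0+0+0+0+1+0+0+0 mod 2 = 1
  c[12] = d·G[:,12] = (10010111111)·(00000000100) mod 2 = 0+0+0+0+0+0+0+0+1+0+0 mod 2 = 1
  c[13] = d·G[:,13] = (10010111111)·(00000000010) mod 2 = 0+0+0+0+0+0+0+0+0+1+0 mod 2 = 1
  c[14] = d·G[:,14] = (10010111111)·(00000000001) mod 2 = 0+0+0+0+0+0+0+0+0+0+1 mod 2 = 1
Codeword = 101100100111111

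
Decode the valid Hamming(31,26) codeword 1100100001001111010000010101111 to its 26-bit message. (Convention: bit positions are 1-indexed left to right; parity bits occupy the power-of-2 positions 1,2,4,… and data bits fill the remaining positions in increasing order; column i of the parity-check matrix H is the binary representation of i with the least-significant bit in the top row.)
Parity bits occupy power-of-2 positions; data bits are at positions {3,5,6,7,9,10,11,12,13,14,15,17,18,19,20,21,22,23,24,25,26,27,28,29,30,31} (1-indexed).
Extract: c[3]=0 c[5]=1 c[6]=0 c[7]=0 c[9]=0 c[10]=1 c[11]=0 c[12]=0 c[13]=1 c[14]=1 c[15]=1 c[17]=0 c[18]=1 c[19]=0 c[20]=0 c[21]=0 c[22]=0 c[23]=0 c[24]=1 c[25]=0 c[26]=1 c[27]=0 c[28]=1 c[29]=1 c[30]=1 c[31]=1
Data = 01000100111010000010101111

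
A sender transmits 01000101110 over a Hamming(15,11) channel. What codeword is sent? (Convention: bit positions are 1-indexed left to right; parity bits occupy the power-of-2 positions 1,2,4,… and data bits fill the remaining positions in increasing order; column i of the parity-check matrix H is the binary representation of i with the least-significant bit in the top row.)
Codeword c = d · G (mod 2), d = 01000101110:
  c[0] = d·G[:,0] = (01000101110)·(11011010101) mod 2 = 0+1+0+0+0+0+0+0+1+0+0 mod 2 = 0
  c[1] = d·G[:,1] = (01000101110)·(10110110011) mod 2 = 0+0+0+0+0+1+0+0+0+1+0 mod 2 = 0
  c[2] = d·G[:,2] = (01000101110)·(10000000000) mod 2 = 0+0+0+0+0+0+0+0+0+0+0 mod 2 = 0
  c[3] = d·G[:,3] = (01000101110)·(01110001111) mod 2 = 0+1+0+0+0+0+0+1+1+1+0 mod 2 = 0
  c[4] = d·G[:,4] = (01000101110)·(01000000000) mod 2 = 0+1+0+0+0+0+0+0+0+0+0 mod 2 = 1
  c[5] = d·G[:,5] = (01000101110)·(00100000000) mod 2 = 0+0+0+0+0+0+0+0+0+0+0 mod 2 = 0
  c[6] = d·G[:,6] = (01000101110)·(00010000000) mod 2 = 0+0+0+0+0+0+0+0+0+0+0 mod 2 = 0
  c[7] = d·G[:,7] = (01000101110)·(00001111111) mod 2 = 0+0+0+0+0+1+0+1+1+1+0 mod 2 = 0
  c[8] = d·G[:,8] = (01000101110)·(00001000000) mod 2 = 0+0+0+0+0+0+0+0+0+0+0 mod 2 = 0
  c[9] = d·G[:,9] = (01000101110)·(00000100000) mod 2 = 0+0+0+0+0+1+0+0+0+0+0 mod 2 = 1
  c[10] = d·G[:,10] = (01000101110)·(00000010000) mod 2 = 0+0+0+0+0+0+0+0+0+0+0 mod 2 = 0
  c[11] = d·G[:,11] = (01000101110)·(00000001000) mod 2 = 0+0+0+0+0+0+0+1+0+0+0 mod 2 = 1
  c[12] = d·G[:,12] = (01000101110)·(00000000100) mod 2 = 0+0+0+0+0+0+0+0+1+0+0 mod 2 = 1
  c[13] = d·G[:,13] = (01000101110)·(00000000010) mod 2 = 0+0+0+0+0+0+0+0+0+1+0 mod 2 = 1
  c[14] = d·G[:,14] = (01000101110)·(00000000001) mod 2 = 0+0+0+0+0+0+0+0+0+0+0 mod 2 = 0
Codeword = 000010000101110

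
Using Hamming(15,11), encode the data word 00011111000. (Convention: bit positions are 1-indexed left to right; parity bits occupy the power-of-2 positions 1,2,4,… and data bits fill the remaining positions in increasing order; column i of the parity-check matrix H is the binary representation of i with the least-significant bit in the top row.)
Codeword c = d · G (mod 2), d = 00011111000:
  c[0] = d·G[:,0] = (00011111000)·(11011010101) mod 2 = 0+0+0+1+1+0+1+0+0+0+0 mod 2 = 1
  c[1] = d·G[:,1] = (00011111000)·(10110110011) mod 2 = 0+0+0+1+0+1+1+0+0+0+0 mod 2 = 1
  c[2] = d·G[:,2] = (00011111000)·(10000000000) mod 2 = 0+0+0+0+0+0+0+0+0+0+0 mod 2 = 0
  c[3] = d·G[:,3] = (00011111000)·(01110001111) mod 2 = 0+0+0+1+0+0+0+1+0+0+0 mod 2 = 0
  c[4] = d·G[:,4] = (00011111000)·(01000000000) mod 2 = 0+0+0+0+0+0+0+0+0+0+0 mod 2 = 0
  c[5] = d·G[:,5] = (00011111000)·(00100000000) mod 2 = 0+0+0+0+0+0+0+0+0+0+0 mod 2 = 0
  c[6] = d·G[:,6] = (00011111000)·(00010000000) mod 2 = 0+0+0+1+0+0+0+0+0+0+0 mod 2 = 1
  c[7] = d·G[:,7] = (00011111000)·(00001111111) mod 2 = 0+0+0+0+1+1+1+1+0+0+0 mod 2 = 0
  c[8] = d·G[:,8] = (00011111000)·(00001000000) mod 2 = 0+0+0+0+1+0+0+0+0+0+0 mod 2 = 1
  c[9] = d·G[:,9] = (00011111000)·(00000100000) mod 2 = 0+0+0+0+0+1+0+0+0+0+0 mod 2 = 1
  c[10] = d·G[:,10] = (00011111000)·(00000010000) mod 2 = 0+0+0+0+0+0+1+0+0+0+0 mod 2 = 1
  c[11] = d·G[:,11] = (00011111000)·(00000001000) mod 2 = 0+0+0+0+0+0+0+1+0+0+0 mod 2 = 1
  c[12] = d·G[:,12] = (00011111000)·(00000000100) mod 2 = 0+0+0+0+0+0+0+0+0+0+0 mod 2 = 0
  c[13] = d·G[:,13] = (00011111000)·(00000000010) mod 2 = 0+0+0+0+0+0+0+0+0+0+0 mod 2 = 0
  c[14] = d·G[:,14] = (00011111000)·(00000000001) mod 2 = 0+0+0+0+0+0+0+0+0+0+0 mod 2 = 0
Codeword = 110000101111000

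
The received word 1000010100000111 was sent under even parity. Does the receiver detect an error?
Sum of received bits: 1+0+0+0+0+1+0+1+0+0+0+0+0+1+1+1 = 6; 6 mod 2 = 0. Result is 0 → no error detected.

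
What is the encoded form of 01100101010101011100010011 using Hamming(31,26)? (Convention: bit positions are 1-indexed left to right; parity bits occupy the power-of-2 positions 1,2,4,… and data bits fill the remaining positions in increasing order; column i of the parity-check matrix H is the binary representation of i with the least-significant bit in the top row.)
Codeword c = d · G (mod 2), d = 01100101010101011100010011:
  c[0] = d·G[:,0] = (01100101010101011100010011)·(11011010101101010101010101) mod 2 = 0+1+0+0+0+0+0+0+0+0+0+1+0+1+0+1+0+1+0+0+0+1+0+0+0+1 mod 2 = 1
  c[1] = d·G[:,1] = (01100101010101011100010011)·(10110110011011001100110011) mod 2 = 0+0+1+0+0+1+0+0+0+1+0+0+0+1+0+0+1+1+0+0+0+1+0+0+1+1 mod 2 = 1
  c[2] = d·G[:,2] = (01100101010101011100010011)·(10000000000000000000000000) mod 2 = 0+0+0+0+0+0+0+0+0+0+0+0+0+0+0+0+0+0+0+0+0+0+0+0+0+0 mod 2 = 0
  c[3] = d·G[:,3] = (01100101010101011100010011)·(01110001111000111100001111) mod 2 = 0+1+1+0+0+0+0+1+0+1+0+0+0+0+0+1+1+1+0+0+0+0+0+0+1+1 mod 2 = 1
  c[4] = d·G[:,4] = (01100101010101011100010011)·(01000000000000000000000000) mod 2 = 0+1+0+0+0+0+0+0+0+0+0+0+0+0+0+0+0+0+0+0+0+0+0+0+0+0 mod 2 = 1
  c[5] = d·G[:,5] = (01100101010101011100010011)·(00100000000000000000000000) mod 2 = 0+0+1+0+0+0+0+0+0+0+0+0+0+0+0+0+0+0+0+0+0+0+0+0+0+0 mod 2 = 1
  c[6] = d·G[:,6] = (01100101010101011100010011)·(00010000000000000000000000) mod 2 = 0+0+0+0+0+0+0+0+0+0+0+0+0+0+0+0+0+0+0+0+0+0+0+0+0+0 mod 2 = 0
  c[7] = d·G[:,7] = (01100101010101011100010011)·(00001111111000000011111111) mod 2 = 0+0+0+0+0+1+0+1+0+1+0+0+0+0+0+0+0+0+0+0+0+1+0+0+1+1 mod 2 = 0
  c[8] = d·G[:,8] = (01100101010101011100010011)·(00001000000000000000000000) mod 2 = 0+0+0+0+0+0+0+0+0+0+0+0+0+0+0+0+0+0+0+0+0+0+0+0+0+0 mod 2 = 0
  c[9] = d·G[:,9] = (01100101010101011100010011)·(00000100000000000000000000) mod 2 = 0+0+0+0+0+1+0+0+0+0+0+0+0+0+0+0+0+0+0+0+0+0+0+0+0+0 mod 2 = 1
  c[10] = d·G[:,10] = (01100101010101011100010011)·(00000010000000000000000000) mod 2 = 0+0+0+0+0+0+0+0+0+0+0+0+0+0+0+0+0+0+0+0+0+0+0+0+0+0 mod 2 = 0
  c[11] = d·G[:,11] = (01100101010101011100010011)·(00000001000000000000000000) mod 2 = 0+0+0+0+0+0+0+1+0+0+0+0+0+0+0+0+0+0+0+0+0+0+0+0+0+0 mod 2 = 1
  c[12] = d·G[:,12] = (01100101010101011100010011)·(00000000100000000000000000) mod 2 = 0+0+0+0+0+0+0+0+0+0+0+0+0+0+0+0+0+0+0+0+0+0+0+0+0+0 mod 2 = 0
  c[13] = d·G[:,13] = (01100101010101011100010011)·(00000000010000000000000000) mod 2 = 0+0+0+0+0+0+0+0+0+1+0+0+0+0+0+0+0+0+0+0+0+0+0+0+0+0 mod 2 = 1
  c[14] = d·G[:,14] = (01100101010101011100010011)·(00000000001000000000000000) mod 2 = 0+0+0+0+0+0+0+0+0+0+0+0+0+0+0+0+0+0+0+0+0+0+0+0+0+0 mod 2 = 0
  c[15] = d·G[:,15] = (01100101010101011100010011)·(00000000000111111111111111) mod 2 = 0+0+0+0+0+0+0+0+0+0+0+1+0+1+0+1+1+1+0+0+0+1+0+0+1+1 mod 2 = 0
  c[16] = d·G[:,16] = (01100101010101011100010011)·(00000000000100000000000000) mod 2 = 0+0+0+0+0+0+0+0+0+0+0+1+0+0+0+0+0+0+0+0+0+0+0+0+0+0 mod 2 = 1
  c[17] = d·G[:,17] = (01100101010101011100010011)·(00000000000010000000000000) mod 2 = 0+0+0+0+0+0+0+0+0+0+0+0+0+0+0+0+0+0+0+0+0+0+0+0+0+0 mod 2 = 0
  c[18] = d·G[:,18] = (01100101010101011100010011)·(00000000000001000000000000) mod 2 = 0+0+0+0+0+0+0+0+0+0+0+0+0+1+0+0+0+0+0+0+0+0+0+0+0+0 mod 2 = 1
  c[19] = d·G[:,19] = (01100101010101011100010011)·(00000000000000100000000000) mod 2 = 0+0+0+0+0+0+0+0+0+0+0+0+0+0+0+0+0+0+0+0+0+0+0+0+0+0 mod 2 = 0
  c[20] = d·G[:,20] = (01100101010101011100010011)·(00000000000000010000000000) mod 2 = 0+0+0+0+0+0+0+0+0+0+0+0+0+0+0+1+0+0+0+0+0+0+0+0+0+0 mod 2 = 1
  c[21] = d·G[:,21] = (01100101010101011100010011)·(00000000000000001000000000) mod 2 = 0+0+0+0+0+0+0+0+0+0+0+0+0+0+0+0+1+0+0+0+0+0+0+0+0+0 mod 2 = 1
  c[22] = d·G[:,22] = (01100101010101011100010011)·(00000000000000000100000000) mod 2 = 0+0+0+0+0+0+0+0+0+0+0+0+0+0+0+0+0+1+0+0+0+0+0+0+0+0 mod 2 = 1
  c[23] = d·G[:,23] = (01100101010101011100010011)·(00000000000000000010000000) mod 2 = 0+0+0+0+0+0+0+0+0+0+0+0+0+0+0+0+0+0+0+0+0+0+0+0+0+0 mod 2 = 0
  c[24] = d·G[:,24] = (01100101010101011100010011)·(00000000000000000001000000) mod 2 = 0+0+0+0+0+0+0+0+0+0+0+0+0+0+0+0+0+0+0+0+0+0+0+0+0+0 mod 2 = 0
  c[25] = d·G[:,25] = (01100101010101011100010011)·(00000000000000000000100000) mod 2 = 0+0+0+0+0+0+0+0+0+0+0+0+0+0+0+0+0+0+0+0+0+0+0+0+0+0 mod 2 = 0
  c[26] = d·G[:,26] = (01100101010101011100010011)·(00000000000000000000010000) mod 2 = 0+0+0+0+0+0+0+0+0+0+0+0+0+0+0+0+0+0+0+0+0+1+0+0+0+0 mod 2 = 1
  c[27] = d·G[:,27] = (01100101010101011100010011)·(00000000000000000000001000) mod 2 = 0+0+0+0+0+0+0+0+0+0+0+0+0+0+0+0+0+0+0+0+0+0+0+0+0+0 mod 2 = 0
  c[28] = d·G[:,28] = (01100101010101011100010011)·(00000000000000000000000100) mod 2 = 0+0+0+0+0+0+0+0+0+0+0+0+0+0+0+0+0+0+0+0+0+0+0+0+0+0 mod 2 = 0
  c[29] = d·G[:,29] = (01100101010101011100010011)·(00000000000000000000000010) mod 2 = 0+0+0+0+0+0+0+0+0+0+0+0+0+0+0+0+0+0+0+0+0+0+0+0+1+0 mod 2 = 1
  c[30] = d·G[:,30] = (01100101010101011100010011)·(00000000000000000000000001) mod 2 = 0+0+0+0+0+0+0+0+0+0+0+0+0+0+0+0+0+0+0+0+0+0+0+0+0+1 mod 2 = 1
Codeword = 1101110001010100101011100010011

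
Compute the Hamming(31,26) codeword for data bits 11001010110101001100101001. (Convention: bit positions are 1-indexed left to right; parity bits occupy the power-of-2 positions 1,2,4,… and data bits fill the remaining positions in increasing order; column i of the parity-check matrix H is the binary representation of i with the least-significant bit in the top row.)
Codeword c = d · G (mod 2), d = 11001010110101001100101001:
  c[0] = d·G[:,0] = (11001010110101001100101001)·(11011010101101010101010101) mod 2 = 1+1+0+0+1+0+1+0+1+0+0+1+0+1+0+0+0+1+0+0+0+0+0+0+0+1 mod 2 = 1
  c[1] = d·G[:,1] = (11001010110101001100101001)·(10110110011011001100110011) mod 2 = 1+0+0+0+0+0+1+0+0+1+0+0+0+1+0+0+1+1+0+0+1+0+0+0+0+1 mod 2 = 0
  c[2] = d·G[:,2] = (11001010110101001100101001)·(10000000000000000000000000) mod 2 = 1+0+0+0+0+0+0+0+0+0+0+0+0+0+0+0+0+0+0+0+0+0+0+0+0+0 mod 2 = 1
  c[3] = d·G[:,3] = (11001010110101001100101001)·(01110001111000111100001111) mod 2 = 0+1+0+0+0+0+0+0+1+1+0+0+0+0+0+0+1+1+0+0+0+0+1+0+0+1 mod 2 = 1
  c[4] = d·G[:,4] = (11001010110101001100101001)·(01000000000000000000000000) mod 2 = 0+1+0+0+0+0+0+0+0+0+0+0+0+0+0+0+0+0+0+0+0+0+0+0+0+0 mod 2 = 1
  c[5] = d·G[:,5] = (11001010110101001100101001)·(00100000000000000000000000) mod 2 = 0+0+0+0+0+0+0+0+0+0+0+0+0+0+0+0+0+0+0+0+0+0+0+0+0+0 mod 2 = 0
  c[6] = d·G[:,6] = (11001010110101001100101001)·(00010000000000000000000000) mod 2 = 0+0+0+0+0+0+0+0+0+0+0+0+0+0+0+0+0+0+0+0+0+0+0+0+0+0 mod 2 = 0
  c[7] = d·G[:,7] = (11001010110101001100101001)·(00001111111000000011111111) mod 2 = 0+0+0+0+1+0+1+0+1+1+0+0+0+0+0+0+0+0+0+0+1+0+1+0+0+1 mod 2 = 1
  c[8] = d·G[:,8] = (11001010110101001100101001)·(00001000000000000000000000) mod 2 = 0+0+0+0+1+0+0+0+0+0+0+0+0+0+0+0+0+0+0+0+0+0+0+0+0+0 mod 2 = 1
  c[9] = d·G[:,9] = (11001010110101001100101001)·(00000100000000000000000000) mod 2 = 0+0+0+0+0+0+0+0+0+0+0+0+0+0+0+0+0+0+0+0+0+0+0+0+0+0 mod 2 = 0
  c[10] = d·G[:,10] = (11001010110101001100101001)·(00000010000000000000000000) mod 2 = 0+0+0+0+0+0+1+0+0+0+0+0+0+0+0+0+0+0+0+0+0+0+0+0+0+0 mod 2 = 1
  c[11] = d·G[:,11] = (11001010110101001100101001)·(00000001000000000000000000) mod 2 = 0+0+0+0+0+0+0+0+0+0+0+0+0+0+0+0+0+0+0+0+0+0+0+0+0+0 mod 2 = 0
  c[12] = d·G[:,12] = (11001010110101001100101001)·(00000000100000000000000000) mod 2 = 0+0+0+0+0+0+0+0+1+0+0+0+0+0+0+0+0+0+0+0+0+0+0+0+0+0 mod 2 = 1
  c[13] = d·G[:,13] = (11001010110101001100101001)·(00000000010000000000000000) mod 2 = 0+0+0+0+0+0+0+0+0+1+0+0+0+0+0+0+0+0+0+0+0+0+0+0+0+0 mod 2 = 1
  c[14] = d·G[:,14] = (11001010110101001100101001)·(00000000001000000000000000) mod 2 = 0+0+0+0+0+0+0+0+0+0+0+0+0+0+0+0+0+0+0+0+0+0+0+0+0+0 mod 2 = 0
  c[15] = d·G[:,15] = (11001010110101001100101001)·(00000000000111111111111111) mod 2 = 0+0+0+0+0+0+0+0+0+0+0+1+0+1+0+0+1+1+0+0+1+0+1+0+0+1 mod 2 = 1
  c[16] = d·G[:,16] = (11001010110101001100101001)·(00000000000100000000000000) mod 2 = 0+0+0+0+0+0+0+0+0+0+0+1+0+0+0+0+0+0+0+0+0+0+0+0+0+0 mod 2 = 1
  c[17] = d·G[:,17] = (11001010110101001100101001)·(00000000000010000000000000) mod 2 = 0+0+0+0+0+0+0+0+0+0+0+0+0+0+0+0+0+0+0+0+0+0+0+0+0+0 mod 2 = 0
  c[18] = d·G[:,18] = (11001010110101001100101001)·(00000000000001000000000000) mod 2 = 0+0+0+0+0+0+0+0+0+0+0+0+0+1+0+0+0+0+0+0+0+0+0+0+0+0 mod 2 = 1
  c[19] = d·G[:,19] = (11001010110101001100101001)·(00000000000000100000000000) mod 2 = 0+0+0+0+0+0+0+0+0+0+0+0+0+0+0+0+0+0+0+0+0+0+0+0+0+0 mod 2 = 0
  c[20] = d·G[:,20] = (11001010110101001100101001)·(00000000000000010000000000) mod 2 = 0+0+0+0+0+0+0+0+0+0+0+0+0+0+0+0+0+0+0+0+0+0+0+0+0+0 mod 2 = 0
  c[21] = d·G[:,21] = (11001010110101001100101001)·(00000000000000001000000000) mod 2 = 0+0+0+0+0+0+0+0+0+0+0+0+0+0+0+0+1+0+0+0+0+0+0+0+0+0 mod 2 = 1
  c[22] = d·G[:,22] = (11001010110101001100101001)·(00000000000000000100000000) mod 2 = 0+0+0+0+0+0+0+0+0+0+0+0+0+0+0+0+0+1+0+0+0+0+0+0+0+0 mod 2 = 1
  c[23] = d·G[:,23] = (11001010110101001100101001)·(00000000000000000010000000) mod 2 = 0+0+0+0+0+0+0+0+0+0+0+0+0+0+0+0+0+0+0+0+0+0+0+0+0+0 mod 2 = 0
  c[24] = d·G[:,24] = (11001010110101001100101001)·(00000000000000000001000000) mod 2 = 0+0+0+0+0+0+0+0+0+0+0+0+0+0+0+0+0+0+0+0+0+0+0+0+0+0 mod 2 = 0
  c[25] = d·G[:,25] = (11001010110101001100101001)·(00000000000000000000100000) mod 2 = 0+0+0+0+0+0+0+0+0+0+0+0+0+0+0+0+0+0+0+0+1+0+0+0+0+0 mod 2 = 1
  c[26] = d·G[:,26] = (11001010110101001100101001)·(00000000000000000000010000) mod 2 = 0+0+0+0+0+0+0+0+0+0+0+0+0+0+0+0+0+0+0+0+0+0+0+0+0+0 mod 2 = 0
  c[27] = d·G[:,27] = (11001010110101001100101001)·(00000000000000000000001000) mod 2 = 0+0+0+0+0+0+0+0+0+0+0+0+0+0+0+0+0+0+0+0+0+0+1+0+0+0 mod 2 = 1
  c[28] = d·G[:,28] = (11001010110101001100101001)·(00000000000000000000000100) mod 2 = 0+0+0+0+0+0+0+0+0+0+0+0+0+0+0+0+0+0+0+0+0+0+0+0+0+0 mod 2 = 0
  c[29] = d·G[:,29] = (11001010110101001100101001)·(00000000000000000000000010) mod 2 = 0+0+0+0+0+0+0+0+0+0+0+0+0+0+0+0+0+0+0+0+0+0+0+0+0+0 mod 2 = 0
  c[30] = d·G[:,30] = (11001010110101001100101001)·(00000000000000000000000001) mod 2 = 0+0+0+0+0+0+0+0+0+0+0+0+0+0+0+0+0+0+0+0+0+0+0+0+0+1 mod 2 = 1
Codeword = 1011100110101101101001100101001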